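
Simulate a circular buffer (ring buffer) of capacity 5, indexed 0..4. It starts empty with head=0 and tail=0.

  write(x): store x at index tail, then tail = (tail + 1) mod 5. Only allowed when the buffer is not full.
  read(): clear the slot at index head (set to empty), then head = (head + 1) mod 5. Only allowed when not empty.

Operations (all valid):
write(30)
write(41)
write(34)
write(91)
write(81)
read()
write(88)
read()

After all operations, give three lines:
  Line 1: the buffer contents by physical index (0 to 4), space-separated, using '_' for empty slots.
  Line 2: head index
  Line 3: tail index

Answer: 88 _ 34 91 81
2
1

Derivation:
write(30): buf=[30 _ _ _ _], head=0, tail=1, size=1
write(41): buf=[30 41 _ _ _], head=0, tail=2, size=2
write(34): buf=[30 41 34 _ _], head=0, tail=3, size=3
write(91): buf=[30 41 34 91 _], head=0, tail=4, size=4
write(81): buf=[30 41 34 91 81], head=0, tail=0, size=5
read(): buf=[_ 41 34 91 81], head=1, tail=0, size=4
write(88): buf=[88 41 34 91 81], head=1, tail=1, size=5
read(): buf=[88 _ 34 91 81], head=2, tail=1, size=4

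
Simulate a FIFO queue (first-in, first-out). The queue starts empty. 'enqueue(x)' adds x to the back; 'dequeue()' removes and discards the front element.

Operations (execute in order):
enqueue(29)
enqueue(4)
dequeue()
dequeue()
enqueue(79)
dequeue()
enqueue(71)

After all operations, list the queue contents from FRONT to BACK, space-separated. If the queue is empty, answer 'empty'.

Answer: 71

Derivation:
enqueue(29): [29]
enqueue(4): [29, 4]
dequeue(): [4]
dequeue(): []
enqueue(79): [79]
dequeue(): []
enqueue(71): [71]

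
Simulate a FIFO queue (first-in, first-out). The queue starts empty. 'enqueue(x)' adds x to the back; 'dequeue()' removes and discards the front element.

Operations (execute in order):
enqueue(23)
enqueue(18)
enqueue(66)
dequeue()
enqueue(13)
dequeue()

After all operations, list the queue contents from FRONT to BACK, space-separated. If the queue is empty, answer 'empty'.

enqueue(23): [23]
enqueue(18): [23, 18]
enqueue(66): [23, 18, 66]
dequeue(): [18, 66]
enqueue(13): [18, 66, 13]
dequeue(): [66, 13]

Answer: 66 13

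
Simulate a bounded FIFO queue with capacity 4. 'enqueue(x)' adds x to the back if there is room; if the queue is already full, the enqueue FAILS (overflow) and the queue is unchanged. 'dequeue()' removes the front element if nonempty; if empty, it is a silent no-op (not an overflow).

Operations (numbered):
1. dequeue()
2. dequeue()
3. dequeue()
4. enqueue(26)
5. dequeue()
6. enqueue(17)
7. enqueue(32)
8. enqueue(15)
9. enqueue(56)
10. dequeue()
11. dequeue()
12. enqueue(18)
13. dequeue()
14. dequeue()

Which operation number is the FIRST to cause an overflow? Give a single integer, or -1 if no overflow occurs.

Answer: -1

Derivation:
1. dequeue(): empty, no-op, size=0
2. dequeue(): empty, no-op, size=0
3. dequeue(): empty, no-op, size=0
4. enqueue(26): size=1
5. dequeue(): size=0
6. enqueue(17): size=1
7. enqueue(32): size=2
8. enqueue(15): size=3
9. enqueue(56): size=4
10. dequeue(): size=3
11. dequeue(): size=2
12. enqueue(18): size=3
13. dequeue(): size=2
14. dequeue(): size=1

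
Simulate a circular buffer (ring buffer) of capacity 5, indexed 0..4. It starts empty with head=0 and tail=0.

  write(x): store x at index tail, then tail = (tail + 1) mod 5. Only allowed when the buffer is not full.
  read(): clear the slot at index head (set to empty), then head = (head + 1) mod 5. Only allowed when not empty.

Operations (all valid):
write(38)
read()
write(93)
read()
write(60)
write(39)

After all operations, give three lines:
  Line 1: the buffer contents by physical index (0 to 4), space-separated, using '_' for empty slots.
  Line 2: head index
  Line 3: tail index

write(38): buf=[38 _ _ _ _], head=0, tail=1, size=1
read(): buf=[_ _ _ _ _], head=1, tail=1, size=0
write(93): buf=[_ 93 _ _ _], head=1, tail=2, size=1
read(): buf=[_ _ _ _ _], head=2, tail=2, size=0
write(60): buf=[_ _ 60 _ _], head=2, tail=3, size=1
write(39): buf=[_ _ 60 39 _], head=2, tail=4, size=2

Answer: _ _ 60 39 _
2
4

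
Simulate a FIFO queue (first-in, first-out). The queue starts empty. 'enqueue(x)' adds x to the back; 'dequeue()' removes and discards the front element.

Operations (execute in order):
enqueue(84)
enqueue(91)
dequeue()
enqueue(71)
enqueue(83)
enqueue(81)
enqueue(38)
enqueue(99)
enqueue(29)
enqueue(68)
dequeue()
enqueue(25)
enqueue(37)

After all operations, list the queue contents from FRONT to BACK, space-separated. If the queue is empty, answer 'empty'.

enqueue(84): [84]
enqueue(91): [84, 91]
dequeue(): [91]
enqueue(71): [91, 71]
enqueue(83): [91, 71, 83]
enqueue(81): [91, 71, 83, 81]
enqueue(38): [91, 71, 83, 81, 38]
enqueue(99): [91, 71, 83, 81, 38, 99]
enqueue(29): [91, 71, 83, 81, 38, 99, 29]
enqueue(68): [91, 71, 83, 81, 38, 99, 29, 68]
dequeue(): [71, 83, 81, 38, 99, 29, 68]
enqueue(25): [71, 83, 81, 38, 99, 29, 68, 25]
enqueue(37): [71, 83, 81, 38, 99, 29, 68, 25, 37]

Answer: 71 83 81 38 99 29 68 25 37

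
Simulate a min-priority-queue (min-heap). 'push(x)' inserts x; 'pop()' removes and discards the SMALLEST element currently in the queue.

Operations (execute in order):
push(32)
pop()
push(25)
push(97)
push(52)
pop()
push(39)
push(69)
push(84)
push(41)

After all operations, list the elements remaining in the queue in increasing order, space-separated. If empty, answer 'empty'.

push(32): heap contents = [32]
pop() → 32: heap contents = []
push(25): heap contents = [25]
push(97): heap contents = [25, 97]
push(52): heap contents = [25, 52, 97]
pop() → 25: heap contents = [52, 97]
push(39): heap contents = [39, 52, 97]
push(69): heap contents = [39, 52, 69, 97]
push(84): heap contents = [39, 52, 69, 84, 97]
push(41): heap contents = [39, 41, 52, 69, 84, 97]

Answer: 39 41 52 69 84 97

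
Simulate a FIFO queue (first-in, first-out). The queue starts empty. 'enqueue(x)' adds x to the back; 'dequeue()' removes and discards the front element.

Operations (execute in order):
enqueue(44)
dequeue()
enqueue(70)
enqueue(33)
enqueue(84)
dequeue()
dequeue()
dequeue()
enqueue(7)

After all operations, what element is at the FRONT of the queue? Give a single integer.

Answer: 7

Derivation:
enqueue(44): queue = [44]
dequeue(): queue = []
enqueue(70): queue = [70]
enqueue(33): queue = [70, 33]
enqueue(84): queue = [70, 33, 84]
dequeue(): queue = [33, 84]
dequeue(): queue = [84]
dequeue(): queue = []
enqueue(7): queue = [7]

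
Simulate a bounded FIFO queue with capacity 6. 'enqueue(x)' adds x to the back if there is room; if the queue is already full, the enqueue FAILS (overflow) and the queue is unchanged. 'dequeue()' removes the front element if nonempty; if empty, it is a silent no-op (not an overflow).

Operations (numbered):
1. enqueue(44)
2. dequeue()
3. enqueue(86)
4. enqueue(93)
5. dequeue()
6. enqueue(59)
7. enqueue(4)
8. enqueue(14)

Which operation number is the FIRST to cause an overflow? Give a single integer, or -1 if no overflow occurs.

Answer: -1

Derivation:
1. enqueue(44): size=1
2. dequeue(): size=0
3. enqueue(86): size=1
4. enqueue(93): size=2
5. dequeue(): size=1
6. enqueue(59): size=2
7. enqueue(4): size=3
8. enqueue(14): size=4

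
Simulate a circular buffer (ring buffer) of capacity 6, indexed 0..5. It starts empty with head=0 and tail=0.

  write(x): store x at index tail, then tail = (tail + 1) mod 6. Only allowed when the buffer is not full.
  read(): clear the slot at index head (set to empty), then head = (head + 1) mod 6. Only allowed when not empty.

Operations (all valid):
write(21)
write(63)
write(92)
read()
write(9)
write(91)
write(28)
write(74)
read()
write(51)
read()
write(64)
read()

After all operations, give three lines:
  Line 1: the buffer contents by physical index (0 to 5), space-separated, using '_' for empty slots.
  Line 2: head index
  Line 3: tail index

write(21): buf=[21 _ _ _ _ _], head=0, tail=1, size=1
write(63): buf=[21 63 _ _ _ _], head=0, tail=2, size=2
write(92): buf=[21 63 92 _ _ _], head=0, tail=3, size=3
read(): buf=[_ 63 92 _ _ _], head=1, tail=3, size=2
write(9): buf=[_ 63 92 9 _ _], head=1, tail=4, size=3
write(91): buf=[_ 63 92 9 91 _], head=1, tail=5, size=4
write(28): buf=[_ 63 92 9 91 28], head=1, tail=0, size=5
write(74): buf=[74 63 92 9 91 28], head=1, tail=1, size=6
read(): buf=[74 _ 92 9 91 28], head=2, tail=1, size=5
write(51): buf=[74 51 92 9 91 28], head=2, tail=2, size=6
read(): buf=[74 51 _ 9 91 28], head=3, tail=2, size=5
write(64): buf=[74 51 64 9 91 28], head=3, tail=3, size=6
read(): buf=[74 51 64 _ 91 28], head=4, tail=3, size=5

Answer: 74 51 64 _ 91 28
4
3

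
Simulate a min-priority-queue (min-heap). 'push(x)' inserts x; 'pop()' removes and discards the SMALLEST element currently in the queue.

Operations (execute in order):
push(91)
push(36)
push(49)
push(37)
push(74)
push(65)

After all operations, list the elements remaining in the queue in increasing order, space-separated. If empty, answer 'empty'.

push(91): heap contents = [91]
push(36): heap contents = [36, 91]
push(49): heap contents = [36, 49, 91]
push(37): heap contents = [36, 37, 49, 91]
push(74): heap contents = [36, 37, 49, 74, 91]
push(65): heap contents = [36, 37, 49, 65, 74, 91]

Answer: 36 37 49 65 74 91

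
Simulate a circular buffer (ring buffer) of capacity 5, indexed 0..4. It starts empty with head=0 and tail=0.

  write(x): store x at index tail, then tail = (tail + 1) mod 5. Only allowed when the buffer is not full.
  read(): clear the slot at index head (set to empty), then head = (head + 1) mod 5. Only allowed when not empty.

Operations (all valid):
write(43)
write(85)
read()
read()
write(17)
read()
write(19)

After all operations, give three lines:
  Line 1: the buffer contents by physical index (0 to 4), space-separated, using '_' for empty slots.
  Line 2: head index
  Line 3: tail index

write(43): buf=[43 _ _ _ _], head=0, tail=1, size=1
write(85): buf=[43 85 _ _ _], head=0, tail=2, size=2
read(): buf=[_ 85 _ _ _], head=1, tail=2, size=1
read(): buf=[_ _ _ _ _], head=2, tail=2, size=0
write(17): buf=[_ _ 17 _ _], head=2, tail=3, size=1
read(): buf=[_ _ _ _ _], head=3, tail=3, size=0
write(19): buf=[_ _ _ 19 _], head=3, tail=4, size=1

Answer: _ _ _ 19 _
3
4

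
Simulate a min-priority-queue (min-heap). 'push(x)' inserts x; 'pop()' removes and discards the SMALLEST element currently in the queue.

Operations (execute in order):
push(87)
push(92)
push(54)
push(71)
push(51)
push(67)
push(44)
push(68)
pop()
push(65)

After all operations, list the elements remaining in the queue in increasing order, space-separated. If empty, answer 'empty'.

push(87): heap contents = [87]
push(92): heap contents = [87, 92]
push(54): heap contents = [54, 87, 92]
push(71): heap contents = [54, 71, 87, 92]
push(51): heap contents = [51, 54, 71, 87, 92]
push(67): heap contents = [51, 54, 67, 71, 87, 92]
push(44): heap contents = [44, 51, 54, 67, 71, 87, 92]
push(68): heap contents = [44, 51, 54, 67, 68, 71, 87, 92]
pop() → 44: heap contents = [51, 54, 67, 68, 71, 87, 92]
push(65): heap contents = [51, 54, 65, 67, 68, 71, 87, 92]

Answer: 51 54 65 67 68 71 87 92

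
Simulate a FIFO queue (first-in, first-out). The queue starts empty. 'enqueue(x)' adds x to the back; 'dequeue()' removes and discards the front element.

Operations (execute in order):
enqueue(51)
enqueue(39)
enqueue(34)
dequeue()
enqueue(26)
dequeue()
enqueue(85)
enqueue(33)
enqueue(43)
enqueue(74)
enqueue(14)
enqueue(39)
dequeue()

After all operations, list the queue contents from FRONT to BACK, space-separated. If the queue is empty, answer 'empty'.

enqueue(51): [51]
enqueue(39): [51, 39]
enqueue(34): [51, 39, 34]
dequeue(): [39, 34]
enqueue(26): [39, 34, 26]
dequeue(): [34, 26]
enqueue(85): [34, 26, 85]
enqueue(33): [34, 26, 85, 33]
enqueue(43): [34, 26, 85, 33, 43]
enqueue(74): [34, 26, 85, 33, 43, 74]
enqueue(14): [34, 26, 85, 33, 43, 74, 14]
enqueue(39): [34, 26, 85, 33, 43, 74, 14, 39]
dequeue(): [26, 85, 33, 43, 74, 14, 39]

Answer: 26 85 33 43 74 14 39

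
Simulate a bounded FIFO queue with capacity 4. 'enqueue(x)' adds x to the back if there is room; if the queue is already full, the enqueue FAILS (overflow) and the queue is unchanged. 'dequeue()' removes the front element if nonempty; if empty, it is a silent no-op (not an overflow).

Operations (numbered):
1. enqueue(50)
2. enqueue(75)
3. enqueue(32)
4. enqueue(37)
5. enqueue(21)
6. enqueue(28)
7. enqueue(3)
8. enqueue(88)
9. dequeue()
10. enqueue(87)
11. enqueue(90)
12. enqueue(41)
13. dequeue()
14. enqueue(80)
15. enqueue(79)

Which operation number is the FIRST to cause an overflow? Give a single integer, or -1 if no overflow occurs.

1. enqueue(50): size=1
2. enqueue(75): size=2
3. enqueue(32): size=3
4. enqueue(37): size=4
5. enqueue(21): size=4=cap → OVERFLOW (fail)
6. enqueue(28): size=4=cap → OVERFLOW (fail)
7. enqueue(3): size=4=cap → OVERFLOW (fail)
8. enqueue(88): size=4=cap → OVERFLOW (fail)
9. dequeue(): size=3
10. enqueue(87): size=4
11. enqueue(90): size=4=cap → OVERFLOW (fail)
12. enqueue(41): size=4=cap → OVERFLOW (fail)
13. dequeue(): size=3
14. enqueue(80): size=4
15. enqueue(79): size=4=cap → OVERFLOW (fail)

Answer: 5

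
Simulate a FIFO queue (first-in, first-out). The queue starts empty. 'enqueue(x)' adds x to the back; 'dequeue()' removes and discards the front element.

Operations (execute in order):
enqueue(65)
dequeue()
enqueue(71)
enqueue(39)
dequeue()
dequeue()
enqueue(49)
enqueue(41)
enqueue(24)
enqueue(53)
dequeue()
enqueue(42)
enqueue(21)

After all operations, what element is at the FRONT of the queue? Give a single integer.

Answer: 41

Derivation:
enqueue(65): queue = [65]
dequeue(): queue = []
enqueue(71): queue = [71]
enqueue(39): queue = [71, 39]
dequeue(): queue = [39]
dequeue(): queue = []
enqueue(49): queue = [49]
enqueue(41): queue = [49, 41]
enqueue(24): queue = [49, 41, 24]
enqueue(53): queue = [49, 41, 24, 53]
dequeue(): queue = [41, 24, 53]
enqueue(42): queue = [41, 24, 53, 42]
enqueue(21): queue = [41, 24, 53, 42, 21]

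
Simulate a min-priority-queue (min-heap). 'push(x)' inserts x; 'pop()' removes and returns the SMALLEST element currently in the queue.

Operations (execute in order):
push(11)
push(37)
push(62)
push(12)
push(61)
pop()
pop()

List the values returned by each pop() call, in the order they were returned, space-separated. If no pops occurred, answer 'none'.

Answer: 11 12

Derivation:
push(11): heap contents = [11]
push(37): heap contents = [11, 37]
push(62): heap contents = [11, 37, 62]
push(12): heap contents = [11, 12, 37, 62]
push(61): heap contents = [11, 12, 37, 61, 62]
pop() → 11: heap contents = [12, 37, 61, 62]
pop() → 12: heap contents = [37, 61, 62]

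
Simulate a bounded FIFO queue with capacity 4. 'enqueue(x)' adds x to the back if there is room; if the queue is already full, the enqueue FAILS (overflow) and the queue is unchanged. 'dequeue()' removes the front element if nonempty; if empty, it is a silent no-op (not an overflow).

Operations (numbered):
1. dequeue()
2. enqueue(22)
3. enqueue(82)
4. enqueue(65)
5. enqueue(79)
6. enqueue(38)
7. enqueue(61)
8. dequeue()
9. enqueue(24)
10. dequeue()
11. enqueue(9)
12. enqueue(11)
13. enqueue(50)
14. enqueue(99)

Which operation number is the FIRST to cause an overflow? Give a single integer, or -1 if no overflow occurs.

Answer: 6

Derivation:
1. dequeue(): empty, no-op, size=0
2. enqueue(22): size=1
3. enqueue(82): size=2
4. enqueue(65): size=3
5. enqueue(79): size=4
6. enqueue(38): size=4=cap → OVERFLOW (fail)
7. enqueue(61): size=4=cap → OVERFLOW (fail)
8. dequeue(): size=3
9. enqueue(24): size=4
10. dequeue(): size=3
11. enqueue(9): size=4
12. enqueue(11): size=4=cap → OVERFLOW (fail)
13. enqueue(50): size=4=cap → OVERFLOW (fail)
14. enqueue(99): size=4=cap → OVERFLOW (fail)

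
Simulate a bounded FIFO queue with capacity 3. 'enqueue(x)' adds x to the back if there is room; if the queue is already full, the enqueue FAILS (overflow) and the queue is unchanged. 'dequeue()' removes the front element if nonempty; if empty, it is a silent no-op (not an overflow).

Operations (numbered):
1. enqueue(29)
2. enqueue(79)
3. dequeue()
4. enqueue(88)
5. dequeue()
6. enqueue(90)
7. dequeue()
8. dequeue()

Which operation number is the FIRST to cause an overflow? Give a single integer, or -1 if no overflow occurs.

1. enqueue(29): size=1
2. enqueue(79): size=2
3. dequeue(): size=1
4. enqueue(88): size=2
5. dequeue(): size=1
6. enqueue(90): size=2
7. dequeue(): size=1
8. dequeue(): size=0

Answer: -1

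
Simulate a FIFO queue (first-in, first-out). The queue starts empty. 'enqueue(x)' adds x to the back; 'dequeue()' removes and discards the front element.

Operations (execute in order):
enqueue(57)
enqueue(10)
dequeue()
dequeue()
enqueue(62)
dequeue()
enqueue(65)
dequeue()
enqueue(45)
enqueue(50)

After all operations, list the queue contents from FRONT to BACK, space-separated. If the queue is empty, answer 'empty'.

Answer: 45 50

Derivation:
enqueue(57): [57]
enqueue(10): [57, 10]
dequeue(): [10]
dequeue(): []
enqueue(62): [62]
dequeue(): []
enqueue(65): [65]
dequeue(): []
enqueue(45): [45]
enqueue(50): [45, 50]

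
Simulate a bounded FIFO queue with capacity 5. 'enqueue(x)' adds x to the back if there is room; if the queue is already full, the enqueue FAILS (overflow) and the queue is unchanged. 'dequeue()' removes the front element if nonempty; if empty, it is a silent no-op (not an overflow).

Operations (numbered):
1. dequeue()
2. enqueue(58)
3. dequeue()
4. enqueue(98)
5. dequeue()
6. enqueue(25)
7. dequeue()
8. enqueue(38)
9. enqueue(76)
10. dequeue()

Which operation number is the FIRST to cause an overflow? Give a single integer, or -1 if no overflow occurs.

1. dequeue(): empty, no-op, size=0
2. enqueue(58): size=1
3. dequeue(): size=0
4. enqueue(98): size=1
5. dequeue(): size=0
6. enqueue(25): size=1
7. dequeue(): size=0
8. enqueue(38): size=1
9. enqueue(76): size=2
10. dequeue(): size=1

Answer: -1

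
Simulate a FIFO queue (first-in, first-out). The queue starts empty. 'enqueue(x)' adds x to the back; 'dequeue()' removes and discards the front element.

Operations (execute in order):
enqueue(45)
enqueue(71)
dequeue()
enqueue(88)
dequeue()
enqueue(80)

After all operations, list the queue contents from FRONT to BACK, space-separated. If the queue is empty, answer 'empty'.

Answer: 88 80

Derivation:
enqueue(45): [45]
enqueue(71): [45, 71]
dequeue(): [71]
enqueue(88): [71, 88]
dequeue(): [88]
enqueue(80): [88, 80]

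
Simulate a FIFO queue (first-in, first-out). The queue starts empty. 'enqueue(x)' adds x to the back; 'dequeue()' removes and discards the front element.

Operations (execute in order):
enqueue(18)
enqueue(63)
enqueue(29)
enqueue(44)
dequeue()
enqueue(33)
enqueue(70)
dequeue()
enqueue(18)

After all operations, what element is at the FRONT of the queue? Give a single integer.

Answer: 29

Derivation:
enqueue(18): queue = [18]
enqueue(63): queue = [18, 63]
enqueue(29): queue = [18, 63, 29]
enqueue(44): queue = [18, 63, 29, 44]
dequeue(): queue = [63, 29, 44]
enqueue(33): queue = [63, 29, 44, 33]
enqueue(70): queue = [63, 29, 44, 33, 70]
dequeue(): queue = [29, 44, 33, 70]
enqueue(18): queue = [29, 44, 33, 70, 18]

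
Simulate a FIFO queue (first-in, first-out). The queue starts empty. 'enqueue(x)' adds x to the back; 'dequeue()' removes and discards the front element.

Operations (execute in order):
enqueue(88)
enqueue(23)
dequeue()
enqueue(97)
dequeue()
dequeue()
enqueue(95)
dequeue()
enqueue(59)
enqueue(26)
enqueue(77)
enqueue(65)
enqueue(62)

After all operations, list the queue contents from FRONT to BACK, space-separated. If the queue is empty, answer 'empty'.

enqueue(88): [88]
enqueue(23): [88, 23]
dequeue(): [23]
enqueue(97): [23, 97]
dequeue(): [97]
dequeue(): []
enqueue(95): [95]
dequeue(): []
enqueue(59): [59]
enqueue(26): [59, 26]
enqueue(77): [59, 26, 77]
enqueue(65): [59, 26, 77, 65]
enqueue(62): [59, 26, 77, 65, 62]

Answer: 59 26 77 65 62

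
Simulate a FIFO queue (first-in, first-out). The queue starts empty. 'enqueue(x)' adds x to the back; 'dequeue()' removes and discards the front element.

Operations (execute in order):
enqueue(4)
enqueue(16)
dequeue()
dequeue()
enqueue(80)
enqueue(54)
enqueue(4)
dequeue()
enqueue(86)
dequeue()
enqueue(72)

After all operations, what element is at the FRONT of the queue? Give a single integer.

enqueue(4): queue = [4]
enqueue(16): queue = [4, 16]
dequeue(): queue = [16]
dequeue(): queue = []
enqueue(80): queue = [80]
enqueue(54): queue = [80, 54]
enqueue(4): queue = [80, 54, 4]
dequeue(): queue = [54, 4]
enqueue(86): queue = [54, 4, 86]
dequeue(): queue = [4, 86]
enqueue(72): queue = [4, 86, 72]

Answer: 4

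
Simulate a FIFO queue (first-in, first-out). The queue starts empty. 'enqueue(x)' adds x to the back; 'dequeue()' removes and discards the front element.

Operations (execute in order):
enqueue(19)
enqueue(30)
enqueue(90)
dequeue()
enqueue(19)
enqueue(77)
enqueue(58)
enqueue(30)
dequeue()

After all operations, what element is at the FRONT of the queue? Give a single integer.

enqueue(19): queue = [19]
enqueue(30): queue = [19, 30]
enqueue(90): queue = [19, 30, 90]
dequeue(): queue = [30, 90]
enqueue(19): queue = [30, 90, 19]
enqueue(77): queue = [30, 90, 19, 77]
enqueue(58): queue = [30, 90, 19, 77, 58]
enqueue(30): queue = [30, 90, 19, 77, 58, 30]
dequeue(): queue = [90, 19, 77, 58, 30]

Answer: 90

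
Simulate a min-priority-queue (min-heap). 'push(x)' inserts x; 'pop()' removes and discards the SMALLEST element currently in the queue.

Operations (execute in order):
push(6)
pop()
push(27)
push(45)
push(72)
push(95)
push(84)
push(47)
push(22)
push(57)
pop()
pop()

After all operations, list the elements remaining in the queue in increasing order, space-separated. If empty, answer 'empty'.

Answer: 45 47 57 72 84 95

Derivation:
push(6): heap contents = [6]
pop() → 6: heap contents = []
push(27): heap contents = [27]
push(45): heap contents = [27, 45]
push(72): heap contents = [27, 45, 72]
push(95): heap contents = [27, 45, 72, 95]
push(84): heap contents = [27, 45, 72, 84, 95]
push(47): heap contents = [27, 45, 47, 72, 84, 95]
push(22): heap contents = [22, 27, 45, 47, 72, 84, 95]
push(57): heap contents = [22, 27, 45, 47, 57, 72, 84, 95]
pop() → 22: heap contents = [27, 45, 47, 57, 72, 84, 95]
pop() → 27: heap contents = [45, 47, 57, 72, 84, 95]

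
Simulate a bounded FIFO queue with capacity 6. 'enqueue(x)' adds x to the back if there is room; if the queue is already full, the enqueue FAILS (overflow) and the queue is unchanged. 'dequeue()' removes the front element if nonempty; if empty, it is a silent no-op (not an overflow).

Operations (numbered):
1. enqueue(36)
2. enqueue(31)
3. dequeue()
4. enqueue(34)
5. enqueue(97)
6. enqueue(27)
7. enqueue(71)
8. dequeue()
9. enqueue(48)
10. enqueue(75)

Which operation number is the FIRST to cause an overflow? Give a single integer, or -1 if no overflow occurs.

Answer: -1

Derivation:
1. enqueue(36): size=1
2. enqueue(31): size=2
3. dequeue(): size=1
4. enqueue(34): size=2
5. enqueue(97): size=3
6. enqueue(27): size=4
7. enqueue(71): size=5
8. dequeue(): size=4
9. enqueue(48): size=5
10. enqueue(75): size=6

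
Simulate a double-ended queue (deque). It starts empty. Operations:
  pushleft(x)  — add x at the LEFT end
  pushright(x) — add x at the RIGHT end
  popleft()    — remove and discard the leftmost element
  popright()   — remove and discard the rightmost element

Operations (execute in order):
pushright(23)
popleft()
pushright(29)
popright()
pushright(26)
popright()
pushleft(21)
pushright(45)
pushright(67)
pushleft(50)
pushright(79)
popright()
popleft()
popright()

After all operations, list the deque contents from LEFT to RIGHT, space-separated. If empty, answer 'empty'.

Answer: 21 45

Derivation:
pushright(23): [23]
popleft(): []
pushright(29): [29]
popright(): []
pushright(26): [26]
popright(): []
pushleft(21): [21]
pushright(45): [21, 45]
pushright(67): [21, 45, 67]
pushleft(50): [50, 21, 45, 67]
pushright(79): [50, 21, 45, 67, 79]
popright(): [50, 21, 45, 67]
popleft(): [21, 45, 67]
popright(): [21, 45]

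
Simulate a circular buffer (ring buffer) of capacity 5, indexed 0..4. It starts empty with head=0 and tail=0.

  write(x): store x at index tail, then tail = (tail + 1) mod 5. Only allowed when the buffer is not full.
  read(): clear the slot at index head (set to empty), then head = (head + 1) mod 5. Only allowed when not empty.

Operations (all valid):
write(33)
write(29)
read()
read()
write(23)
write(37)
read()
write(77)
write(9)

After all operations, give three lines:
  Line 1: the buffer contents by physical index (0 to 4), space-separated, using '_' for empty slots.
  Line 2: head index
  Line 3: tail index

write(33): buf=[33 _ _ _ _], head=0, tail=1, size=1
write(29): buf=[33 29 _ _ _], head=0, tail=2, size=2
read(): buf=[_ 29 _ _ _], head=1, tail=2, size=1
read(): buf=[_ _ _ _ _], head=2, tail=2, size=0
write(23): buf=[_ _ 23 _ _], head=2, tail=3, size=1
write(37): buf=[_ _ 23 37 _], head=2, tail=4, size=2
read(): buf=[_ _ _ 37 _], head=3, tail=4, size=1
write(77): buf=[_ _ _ 37 77], head=3, tail=0, size=2
write(9): buf=[9 _ _ 37 77], head=3, tail=1, size=3

Answer: 9 _ _ 37 77
3
1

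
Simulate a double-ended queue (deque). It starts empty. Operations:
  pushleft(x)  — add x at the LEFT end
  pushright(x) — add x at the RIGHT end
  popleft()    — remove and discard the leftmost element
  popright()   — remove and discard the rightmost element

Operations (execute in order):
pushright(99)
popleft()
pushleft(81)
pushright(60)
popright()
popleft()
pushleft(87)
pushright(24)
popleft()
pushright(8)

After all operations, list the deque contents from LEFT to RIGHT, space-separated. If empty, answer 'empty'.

pushright(99): [99]
popleft(): []
pushleft(81): [81]
pushright(60): [81, 60]
popright(): [81]
popleft(): []
pushleft(87): [87]
pushright(24): [87, 24]
popleft(): [24]
pushright(8): [24, 8]

Answer: 24 8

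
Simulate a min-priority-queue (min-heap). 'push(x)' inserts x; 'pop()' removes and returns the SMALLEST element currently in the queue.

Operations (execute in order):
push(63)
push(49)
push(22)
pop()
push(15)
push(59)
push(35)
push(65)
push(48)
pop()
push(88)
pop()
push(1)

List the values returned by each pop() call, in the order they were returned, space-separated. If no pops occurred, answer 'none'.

push(63): heap contents = [63]
push(49): heap contents = [49, 63]
push(22): heap contents = [22, 49, 63]
pop() → 22: heap contents = [49, 63]
push(15): heap contents = [15, 49, 63]
push(59): heap contents = [15, 49, 59, 63]
push(35): heap contents = [15, 35, 49, 59, 63]
push(65): heap contents = [15, 35, 49, 59, 63, 65]
push(48): heap contents = [15, 35, 48, 49, 59, 63, 65]
pop() → 15: heap contents = [35, 48, 49, 59, 63, 65]
push(88): heap contents = [35, 48, 49, 59, 63, 65, 88]
pop() → 35: heap contents = [48, 49, 59, 63, 65, 88]
push(1): heap contents = [1, 48, 49, 59, 63, 65, 88]

Answer: 22 15 35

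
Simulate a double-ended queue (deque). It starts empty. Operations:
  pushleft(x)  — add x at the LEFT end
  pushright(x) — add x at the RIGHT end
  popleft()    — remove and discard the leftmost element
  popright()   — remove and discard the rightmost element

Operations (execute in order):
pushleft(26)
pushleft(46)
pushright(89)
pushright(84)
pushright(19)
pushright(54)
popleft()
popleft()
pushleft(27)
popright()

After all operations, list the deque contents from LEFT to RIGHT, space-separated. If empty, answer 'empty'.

Answer: 27 89 84 19

Derivation:
pushleft(26): [26]
pushleft(46): [46, 26]
pushright(89): [46, 26, 89]
pushright(84): [46, 26, 89, 84]
pushright(19): [46, 26, 89, 84, 19]
pushright(54): [46, 26, 89, 84, 19, 54]
popleft(): [26, 89, 84, 19, 54]
popleft(): [89, 84, 19, 54]
pushleft(27): [27, 89, 84, 19, 54]
popright(): [27, 89, 84, 19]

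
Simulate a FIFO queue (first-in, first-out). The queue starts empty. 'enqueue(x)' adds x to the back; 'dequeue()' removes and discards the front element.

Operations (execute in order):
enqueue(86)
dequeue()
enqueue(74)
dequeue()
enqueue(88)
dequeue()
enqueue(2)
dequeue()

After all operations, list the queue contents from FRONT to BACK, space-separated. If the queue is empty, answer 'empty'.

enqueue(86): [86]
dequeue(): []
enqueue(74): [74]
dequeue(): []
enqueue(88): [88]
dequeue(): []
enqueue(2): [2]
dequeue(): []

Answer: empty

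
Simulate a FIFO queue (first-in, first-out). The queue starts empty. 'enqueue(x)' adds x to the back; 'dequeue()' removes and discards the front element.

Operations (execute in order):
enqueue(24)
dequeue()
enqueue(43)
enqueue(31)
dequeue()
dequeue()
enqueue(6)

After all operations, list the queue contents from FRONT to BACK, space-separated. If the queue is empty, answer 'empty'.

Answer: 6

Derivation:
enqueue(24): [24]
dequeue(): []
enqueue(43): [43]
enqueue(31): [43, 31]
dequeue(): [31]
dequeue(): []
enqueue(6): [6]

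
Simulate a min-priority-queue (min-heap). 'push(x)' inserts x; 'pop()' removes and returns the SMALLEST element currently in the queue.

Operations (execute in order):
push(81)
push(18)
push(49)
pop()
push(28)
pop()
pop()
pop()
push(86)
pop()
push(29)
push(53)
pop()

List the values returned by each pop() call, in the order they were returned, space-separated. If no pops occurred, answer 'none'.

push(81): heap contents = [81]
push(18): heap contents = [18, 81]
push(49): heap contents = [18, 49, 81]
pop() → 18: heap contents = [49, 81]
push(28): heap contents = [28, 49, 81]
pop() → 28: heap contents = [49, 81]
pop() → 49: heap contents = [81]
pop() → 81: heap contents = []
push(86): heap contents = [86]
pop() → 86: heap contents = []
push(29): heap contents = [29]
push(53): heap contents = [29, 53]
pop() → 29: heap contents = [53]

Answer: 18 28 49 81 86 29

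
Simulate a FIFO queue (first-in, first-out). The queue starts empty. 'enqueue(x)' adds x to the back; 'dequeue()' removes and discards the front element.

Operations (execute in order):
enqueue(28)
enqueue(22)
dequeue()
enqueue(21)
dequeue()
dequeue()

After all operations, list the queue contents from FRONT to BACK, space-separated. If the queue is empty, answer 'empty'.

enqueue(28): [28]
enqueue(22): [28, 22]
dequeue(): [22]
enqueue(21): [22, 21]
dequeue(): [21]
dequeue(): []

Answer: empty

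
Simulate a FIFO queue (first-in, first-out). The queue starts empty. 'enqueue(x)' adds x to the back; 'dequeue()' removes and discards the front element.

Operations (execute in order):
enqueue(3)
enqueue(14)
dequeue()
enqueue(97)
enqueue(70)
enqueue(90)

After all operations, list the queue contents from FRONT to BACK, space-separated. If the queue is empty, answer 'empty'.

Answer: 14 97 70 90

Derivation:
enqueue(3): [3]
enqueue(14): [3, 14]
dequeue(): [14]
enqueue(97): [14, 97]
enqueue(70): [14, 97, 70]
enqueue(90): [14, 97, 70, 90]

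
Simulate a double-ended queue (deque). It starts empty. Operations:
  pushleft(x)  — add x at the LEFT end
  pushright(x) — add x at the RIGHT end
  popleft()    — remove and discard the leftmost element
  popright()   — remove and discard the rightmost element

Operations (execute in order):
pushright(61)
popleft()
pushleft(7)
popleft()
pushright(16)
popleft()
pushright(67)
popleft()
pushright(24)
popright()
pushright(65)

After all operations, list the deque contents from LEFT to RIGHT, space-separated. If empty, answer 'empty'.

Answer: 65

Derivation:
pushright(61): [61]
popleft(): []
pushleft(7): [7]
popleft(): []
pushright(16): [16]
popleft(): []
pushright(67): [67]
popleft(): []
pushright(24): [24]
popright(): []
pushright(65): [65]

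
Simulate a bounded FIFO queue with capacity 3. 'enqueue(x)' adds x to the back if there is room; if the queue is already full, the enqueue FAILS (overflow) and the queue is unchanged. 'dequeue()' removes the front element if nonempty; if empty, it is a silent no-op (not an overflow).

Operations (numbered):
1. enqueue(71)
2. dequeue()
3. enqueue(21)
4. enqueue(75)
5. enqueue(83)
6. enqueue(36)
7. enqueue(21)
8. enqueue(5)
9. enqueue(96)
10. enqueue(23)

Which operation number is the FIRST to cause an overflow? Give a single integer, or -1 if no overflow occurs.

1. enqueue(71): size=1
2. dequeue(): size=0
3. enqueue(21): size=1
4. enqueue(75): size=2
5. enqueue(83): size=3
6. enqueue(36): size=3=cap → OVERFLOW (fail)
7. enqueue(21): size=3=cap → OVERFLOW (fail)
8. enqueue(5): size=3=cap → OVERFLOW (fail)
9. enqueue(96): size=3=cap → OVERFLOW (fail)
10. enqueue(23): size=3=cap → OVERFLOW (fail)

Answer: 6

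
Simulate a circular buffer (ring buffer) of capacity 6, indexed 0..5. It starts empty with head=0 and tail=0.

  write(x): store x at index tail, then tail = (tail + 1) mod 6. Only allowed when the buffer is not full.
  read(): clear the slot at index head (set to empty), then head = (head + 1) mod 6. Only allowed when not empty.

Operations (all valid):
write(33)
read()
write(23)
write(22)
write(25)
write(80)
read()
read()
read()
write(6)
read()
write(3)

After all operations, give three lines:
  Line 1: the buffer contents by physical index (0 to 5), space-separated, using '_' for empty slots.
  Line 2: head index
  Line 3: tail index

write(33): buf=[33 _ _ _ _ _], head=0, tail=1, size=1
read(): buf=[_ _ _ _ _ _], head=1, tail=1, size=0
write(23): buf=[_ 23 _ _ _ _], head=1, tail=2, size=1
write(22): buf=[_ 23 22 _ _ _], head=1, tail=3, size=2
write(25): buf=[_ 23 22 25 _ _], head=1, tail=4, size=3
write(80): buf=[_ 23 22 25 80 _], head=1, tail=5, size=4
read(): buf=[_ _ 22 25 80 _], head=2, tail=5, size=3
read(): buf=[_ _ _ 25 80 _], head=3, tail=5, size=2
read(): buf=[_ _ _ _ 80 _], head=4, tail=5, size=1
write(6): buf=[_ _ _ _ 80 6], head=4, tail=0, size=2
read(): buf=[_ _ _ _ _ 6], head=5, tail=0, size=1
write(3): buf=[3 _ _ _ _ 6], head=5, tail=1, size=2

Answer: 3 _ _ _ _ 6
5
1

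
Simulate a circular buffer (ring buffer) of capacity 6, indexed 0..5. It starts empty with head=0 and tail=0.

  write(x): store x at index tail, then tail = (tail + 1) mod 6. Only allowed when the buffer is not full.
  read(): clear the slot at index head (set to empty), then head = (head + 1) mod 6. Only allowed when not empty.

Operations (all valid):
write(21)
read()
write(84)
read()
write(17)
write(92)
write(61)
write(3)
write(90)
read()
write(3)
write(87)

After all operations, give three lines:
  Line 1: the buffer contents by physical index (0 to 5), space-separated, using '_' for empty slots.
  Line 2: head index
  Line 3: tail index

write(21): buf=[21 _ _ _ _ _], head=0, tail=1, size=1
read(): buf=[_ _ _ _ _ _], head=1, tail=1, size=0
write(84): buf=[_ 84 _ _ _ _], head=1, tail=2, size=1
read(): buf=[_ _ _ _ _ _], head=2, tail=2, size=0
write(17): buf=[_ _ 17 _ _ _], head=2, tail=3, size=1
write(92): buf=[_ _ 17 92 _ _], head=2, tail=4, size=2
write(61): buf=[_ _ 17 92 61 _], head=2, tail=5, size=3
write(3): buf=[_ _ 17 92 61 3], head=2, tail=0, size=4
write(90): buf=[90 _ 17 92 61 3], head=2, tail=1, size=5
read(): buf=[90 _ _ 92 61 3], head=3, tail=1, size=4
write(3): buf=[90 3 _ 92 61 3], head=3, tail=2, size=5
write(87): buf=[90 3 87 92 61 3], head=3, tail=3, size=6

Answer: 90 3 87 92 61 3
3
3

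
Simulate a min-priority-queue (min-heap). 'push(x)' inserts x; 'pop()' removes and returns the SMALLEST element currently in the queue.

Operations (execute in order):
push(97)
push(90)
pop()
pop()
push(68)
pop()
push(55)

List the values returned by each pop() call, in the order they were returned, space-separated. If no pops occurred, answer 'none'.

Answer: 90 97 68

Derivation:
push(97): heap contents = [97]
push(90): heap contents = [90, 97]
pop() → 90: heap contents = [97]
pop() → 97: heap contents = []
push(68): heap contents = [68]
pop() → 68: heap contents = []
push(55): heap contents = [55]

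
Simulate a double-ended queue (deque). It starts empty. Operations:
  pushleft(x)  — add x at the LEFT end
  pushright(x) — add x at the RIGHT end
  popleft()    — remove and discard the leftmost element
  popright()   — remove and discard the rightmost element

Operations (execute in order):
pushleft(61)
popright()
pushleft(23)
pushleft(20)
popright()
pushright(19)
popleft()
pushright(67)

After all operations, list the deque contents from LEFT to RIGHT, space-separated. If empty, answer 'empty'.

pushleft(61): [61]
popright(): []
pushleft(23): [23]
pushleft(20): [20, 23]
popright(): [20]
pushright(19): [20, 19]
popleft(): [19]
pushright(67): [19, 67]

Answer: 19 67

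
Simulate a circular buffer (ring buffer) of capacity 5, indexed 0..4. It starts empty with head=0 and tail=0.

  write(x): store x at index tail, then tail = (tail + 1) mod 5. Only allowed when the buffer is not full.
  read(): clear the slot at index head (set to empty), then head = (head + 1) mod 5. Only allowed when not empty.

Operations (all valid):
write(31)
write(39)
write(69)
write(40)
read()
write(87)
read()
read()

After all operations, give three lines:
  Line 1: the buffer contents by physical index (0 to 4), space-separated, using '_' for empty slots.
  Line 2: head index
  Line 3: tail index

Answer: _ _ _ 40 87
3
0

Derivation:
write(31): buf=[31 _ _ _ _], head=0, tail=1, size=1
write(39): buf=[31 39 _ _ _], head=0, tail=2, size=2
write(69): buf=[31 39 69 _ _], head=0, tail=3, size=3
write(40): buf=[31 39 69 40 _], head=0, tail=4, size=4
read(): buf=[_ 39 69 40 _], head=1, tail=4, size=3
write(87): buf=[_ 39 69 40 87], head=1, tail=0, size=4
read(): buf=[_ _ 69 40 87], head=2, tail=0, size=3
read(): buf=[_ _ _ 40 87], head=3, tail=0, size=2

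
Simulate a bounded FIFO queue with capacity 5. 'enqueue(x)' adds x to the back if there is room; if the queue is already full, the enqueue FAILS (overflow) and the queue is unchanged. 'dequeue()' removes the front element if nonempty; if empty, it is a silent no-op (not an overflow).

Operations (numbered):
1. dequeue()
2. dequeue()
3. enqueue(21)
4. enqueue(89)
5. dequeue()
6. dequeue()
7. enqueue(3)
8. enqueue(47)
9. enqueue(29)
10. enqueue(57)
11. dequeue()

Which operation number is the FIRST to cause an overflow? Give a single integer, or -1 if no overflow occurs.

1. dequeue(): empty, no-op, size=0
2. dequeue(): empty, no-op, size=0
3. enqueue(21): size=1
4. enqueue(89): size=2
5. dequeue(): size=1
6. dequeue(): size=0
7. enqueue(3): size=1
8. enqueue(47): size=2
9. enqueue(29): size=3
10. enqueue(57): size=4
11. dequeue(): size=3

Answer: -1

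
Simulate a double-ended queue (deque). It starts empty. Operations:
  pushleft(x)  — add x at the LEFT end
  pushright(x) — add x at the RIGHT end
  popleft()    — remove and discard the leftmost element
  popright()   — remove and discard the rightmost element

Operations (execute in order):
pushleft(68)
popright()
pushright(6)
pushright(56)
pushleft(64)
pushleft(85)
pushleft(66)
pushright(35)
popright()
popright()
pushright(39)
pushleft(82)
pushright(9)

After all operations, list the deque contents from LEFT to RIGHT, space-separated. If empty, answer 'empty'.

Answer: 82 66 85 64 6 39 9

Derivation:
pushleft(68): [68]
popright(): []
pushright(6): [6]
pushright(56): [6, 56]
pushleft(64): [64, 6, 56]
pushleft(85): [85, 64, 6, 56]
pushleft(66): [66, 85, 64, 6, 56]
pushright(35): [66, 85, 64, 6, 56, 35]
popright(): [66, 85, 64, 6, 56]
popright(): [66, 85, 64, 6]
pushright(39): [66, 85, 64, 6, 39]
pushleft(82): [82, 66, 85, 64, 6, 39]
pushright(9): [82, 66, 85, 64, 6, 39, 9]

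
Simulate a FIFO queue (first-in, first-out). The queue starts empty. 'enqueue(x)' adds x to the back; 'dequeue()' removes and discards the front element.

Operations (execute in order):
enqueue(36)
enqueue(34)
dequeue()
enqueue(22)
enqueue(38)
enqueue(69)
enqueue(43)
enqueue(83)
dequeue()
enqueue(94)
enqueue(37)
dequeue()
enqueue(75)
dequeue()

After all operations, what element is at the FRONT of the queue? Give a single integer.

enqueue(36): queue = [36]
enqueue(34): queue = [36, 34]
dequeue(): queue = [34]
enqueue(22): queue = [34, 22]
enqueue(38): queue = [34, 22, 38]
enqueue(69): queue = [34, 22, 38, 69]
enqueue(43): queue = [34, 22, 38, 69, 43]
enqueue(83): queue = [34, 22, 38, 69, 43, 83]
dequeue(): queue = [22, 38, 69, 43, 83]
enqueue(94): queue = [22, 38, 69, 43, 83, 94]
enqueue(37): queue = [22, 38, 69, 43, 83, 94, 37]
dequeue(): queue = [38, 69, 43, 83, 94, 37]
enqueue(75): queue = [38, 69, 43, 83, 94, 37, 75]
dequeue(): queue = [69, 43, 83, 94, 37, 75]

Answer: 69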